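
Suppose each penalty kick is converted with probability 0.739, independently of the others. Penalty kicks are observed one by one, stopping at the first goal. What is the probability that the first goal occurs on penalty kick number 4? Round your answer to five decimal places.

Geometric (trials to first success), p = 0.739.
P(Y = 4) = (1−p)^3 · p = 0.01778 · 0.739 = 0.0131391

0.01314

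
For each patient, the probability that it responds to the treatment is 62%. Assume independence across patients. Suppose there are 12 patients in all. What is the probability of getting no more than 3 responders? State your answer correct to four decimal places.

0.0104

X ~ Binomial(12, 0.62); P(X ≤ 3) = Σ C(12,k) p^k (1−p)^(12−k) over k:
  k=0: C(12,0)·0.62^0·0.38^12 = 0.000009
  k=1: C(12,1)·0.62^1·0.38^11 = 0.000177
  k=2: C(12,2)·0.62^2·0.38^10 = 0.001593
  k=3: C(12,3)·0.62^3·0.38^9 = 0.008663
Total = 0.010442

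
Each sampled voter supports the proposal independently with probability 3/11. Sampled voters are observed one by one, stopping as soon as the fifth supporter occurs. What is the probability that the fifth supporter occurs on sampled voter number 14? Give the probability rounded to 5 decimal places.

0.06141

Y = trial on which the fifth success occurs; negative binomial, r=5, p=0.272727.
P(Y=14) = C(13,4) · p^5 · (1−p)^9
= 715 · 0.0015088 · 0.056921 = 0.0614080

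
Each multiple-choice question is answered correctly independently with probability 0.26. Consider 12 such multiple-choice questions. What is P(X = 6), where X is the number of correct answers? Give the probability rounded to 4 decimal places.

0.0469

X ~ Binomial(n=12, p=0.26).
P(X=6) = C(12,6) · p^6 · (1−p)^6
= 924 · 0.00030892 · 0.16421 = 0.046871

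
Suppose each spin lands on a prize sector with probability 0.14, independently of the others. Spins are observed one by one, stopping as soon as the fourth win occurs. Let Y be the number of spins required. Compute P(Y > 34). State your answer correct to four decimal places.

0.2799

Needing more than 34 spins ⇔ fewer than 4 successes in the first 34. With X ~ Binomial(34, 0.14), P(Y > 34) = P(X ≤ 3).
  k=0: C(34,0)·0.14^0·0.86^34 = 0.005929
  k=1: C(34,1)·0.14^1·0.86^33 = 0.032814
  k=2: C(34,2)·0.14^2·0.86^32 = 0.088139
  k=3: C(34,3)·0.14^3·0.86^31 = 0.153048
P(X ≤ 3) = 0.279930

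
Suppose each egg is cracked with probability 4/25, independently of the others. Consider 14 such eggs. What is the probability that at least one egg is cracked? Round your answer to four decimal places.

P(at least one) = 1 − P(none) = 1 − (1 − 0.16)^14
= 1 − 0.087078 = 0.912922

0.9129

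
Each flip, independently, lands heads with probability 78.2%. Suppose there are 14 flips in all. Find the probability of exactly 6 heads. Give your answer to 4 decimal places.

0.0035

X ~ Binomial(n=14, p=0.782).
P(X=6) = C(14,6) · p^6 · (1−p)^8
= 3003 · 0.22869 · 5.101e-06 = 0.003503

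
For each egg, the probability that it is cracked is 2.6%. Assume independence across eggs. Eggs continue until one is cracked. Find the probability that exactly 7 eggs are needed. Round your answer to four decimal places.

Geometric (trials to first success), p = 0.026.
P(Y = 7) = (1−p)^6 · p = 0.8538 · 0.026 = 0.022199

0.0222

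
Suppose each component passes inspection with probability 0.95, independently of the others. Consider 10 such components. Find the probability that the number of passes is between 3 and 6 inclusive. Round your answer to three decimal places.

X ~ Binomial(10, 0.95); P(3 ≤ X ≤ 6) = Σ C(10,k) p^k (1−p)^(10−k) over k:
  k=3: C(10,3)·0.95^3·0.05^7 = 0.00000
  k=4: C(10,4)·0.95^4·0.05^6 = 0.00000
  k=5: C(10,5)·0.95^5·0.05^5 = 0.00006
  k=6: C(10,6)·0.95^6·0.05^4 = 0.00096
Total = 0.00103

0.001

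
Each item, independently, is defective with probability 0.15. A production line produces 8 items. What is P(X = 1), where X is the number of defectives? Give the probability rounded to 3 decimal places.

X ~ Binomial(n=8, p=0.15).
P(X=1) = C(8,1) · p^1 · (1−p)^7
= 8 · 0.15 · 0.32058 = 0.38469

0.385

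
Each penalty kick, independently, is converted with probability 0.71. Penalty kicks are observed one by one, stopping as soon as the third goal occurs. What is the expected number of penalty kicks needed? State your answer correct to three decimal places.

Y = total penalty kicks until the third success; negative binomial with r=3, p=0.71.
E[Y] = r / p = 3 / 0.71 = 4.22535

4.225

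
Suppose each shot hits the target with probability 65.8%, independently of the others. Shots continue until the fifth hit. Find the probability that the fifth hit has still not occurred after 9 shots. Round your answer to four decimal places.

0.1585

Needing more than 9 shots ⇔ fewer than 5 successes in the first 9. With X ~ Binomial(9, 0.658), P(Y > 9) = P(X ≤ 4).
  k=0: C(9,0)·0.658^0·0.342^9 = 0.000064
  k=1: C(9,1)·0.658^1·0.342^8 = 0.001108
  k=2: C(9,2)·0.658^2·0.342^7 = 0.008530
  k=3: C(9,3)·0.658^3·0.342^6 = 0.038292
  k=4: C(9,4)·0.658^4·0.342^5 = 0.110511
P(X ≤ 4) = 0.158505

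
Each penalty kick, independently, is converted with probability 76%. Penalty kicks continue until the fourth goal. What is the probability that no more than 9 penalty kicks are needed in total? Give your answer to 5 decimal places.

0.99192

Finishing within 9 penalty kicks ⇔ at least 4 successes in the first 9. With X ~ Binomial(9, 0.76), P(Y ≤ 9) = 1 − P(X ≤ 3).
  k=0: C(9,0)·0.76^0·0.24^9 = 0.0000026
  k=1: C(9,1)·0.76^1·0.24^8 = 0.0000753
  k=2: C(9,2)·0.76^2·0.24^7 = 0.0009537
  k=3: C(9,3)·0.76^3·0.24^6 = 0.0070467
1 − 0.0080784 = 0.9919216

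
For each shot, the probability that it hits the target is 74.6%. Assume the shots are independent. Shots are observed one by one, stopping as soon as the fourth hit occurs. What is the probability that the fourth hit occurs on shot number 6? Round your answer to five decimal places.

Y = trial on which the fourth success occurs; negative binomial, r=4, p=0.746.
P(Y=6) = C(5,3) · p^4 · (1−p)^2
= 10 · 0.30971 · 0.064516 = 0.1998125

0.19981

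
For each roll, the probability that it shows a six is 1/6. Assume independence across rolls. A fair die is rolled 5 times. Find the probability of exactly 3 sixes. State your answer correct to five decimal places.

X ~ Binomial(n=5, p=0.166667).
P(X=3) = C(5,3) · p^3 · (1−p)^2
= 10 · 0.0046296 · 0.69444 = 0.0321502

0.03215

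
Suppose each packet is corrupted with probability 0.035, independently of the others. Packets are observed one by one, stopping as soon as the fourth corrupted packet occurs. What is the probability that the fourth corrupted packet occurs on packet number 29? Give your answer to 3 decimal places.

Y = trial on which the fourth success occurs; negative binomial, r=4, p=0.035.
P(Y=29) = C(28,3) · p^4 · (1−p)^25
= 3276 · 1.5006e-06 · 0.41038 = 0.00202

0.002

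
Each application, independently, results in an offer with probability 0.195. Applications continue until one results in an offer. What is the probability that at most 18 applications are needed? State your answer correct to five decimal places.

Y = number of applications to the first success; geometric, p = 0.195.
P(Y ≤ 18) = 1 − (1−p)^18 = 1 − 0.0201524 = 0.9798476

0.97985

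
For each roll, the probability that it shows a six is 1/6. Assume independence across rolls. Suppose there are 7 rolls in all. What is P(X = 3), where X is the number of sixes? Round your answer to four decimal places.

X ~ Binomial(n=7, p=0.166667).
P(X=3) = C(7,3) · p^3 · (1−p)^4
= 35 · 0.0046296 · 0.48225 = 0.078143

0.0781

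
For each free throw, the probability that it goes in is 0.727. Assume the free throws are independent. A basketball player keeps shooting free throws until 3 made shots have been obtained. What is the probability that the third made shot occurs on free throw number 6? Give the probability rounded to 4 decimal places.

Y = trial on which the third success occurs; negative binomial, r=3, p=0.727.
P(Y=6) = C(5,2) · p^3 · (1−p)^3
= 10 · 0.38424 · 0.020346 = 0.078179

0.0782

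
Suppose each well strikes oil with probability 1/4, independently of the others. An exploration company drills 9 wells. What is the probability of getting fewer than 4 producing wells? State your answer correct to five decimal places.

0.83427

X ~ Binomial(9, 0.25); P(X ≤ 3) = Σ C(9,k) p^k (1−p)^(9−k) over k:
  k=0: C(9,0)·0.25^0·0.75^9 = 0.0750847
  k=1: C(9,1)·0.25^1·0.75^8 = 0.2252541
  k=2: C(9,2)·0.25^2·0.75^7 = 0.3003387
  k=3: C(9,3)·0.25^3·0.75^6 = 0.2335968
Total = 0.8342743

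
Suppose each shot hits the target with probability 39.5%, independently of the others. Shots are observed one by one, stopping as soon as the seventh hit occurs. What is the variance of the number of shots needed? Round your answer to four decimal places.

Y = total shots until the seventh success; negative binomial with r=7, p=0.395.
Var(Y) = r(1−p)/p² = 7·0.605 / 0.395² = 27.143086

27.1431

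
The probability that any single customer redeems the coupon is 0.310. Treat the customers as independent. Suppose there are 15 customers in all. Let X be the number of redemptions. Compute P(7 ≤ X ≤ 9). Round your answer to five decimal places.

X ~ Binomial(15, 0.31); P(7 ≤ X ≤ 9) = Σ C(15,k) p^k (1−p)^(15−k) over k:
  k=7: C(15,7)·0.31^7·0.69^8 = 0.0909648
  k=8: C(15,8)·0.31^8·0.69^7 = 0.0408682
  k=9: C(15,9)·0.31^9·0.69^6 = 0.0142808
Total = 0.1461138

0.14611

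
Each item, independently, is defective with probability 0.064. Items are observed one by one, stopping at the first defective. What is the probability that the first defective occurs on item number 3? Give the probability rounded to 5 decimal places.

Geometric (trials to first success), p = 0.064.
P(Y = 3) = (1−p)^2 · p = 0.8761 · 0.064 = 0.0560701

0.05607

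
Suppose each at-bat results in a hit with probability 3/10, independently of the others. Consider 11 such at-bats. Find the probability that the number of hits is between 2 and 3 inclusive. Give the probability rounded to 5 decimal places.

X ~ Binomial(11, 0.30); P(2 ≤ X ≤ 3) = Σ C(11,k) p^k (1−p)^(11−k) over k:
  k=2: C(11,2)·0.30^2·0.70^9 = 0.1997504
  k=3: C(11,3)·0.30^3·0.70^8 = 0.2568219
Total = 0.4565722

0.45657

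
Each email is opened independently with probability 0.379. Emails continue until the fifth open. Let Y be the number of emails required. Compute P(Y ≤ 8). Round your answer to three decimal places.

0.143

Finishing within 8 emails ⇔ at least 5 successes in the first 8. With X ~ Binomial(8, 0.379), P(Y ≤ 8) = 1 − P(X ≤ 4).
  k=0: C(8,0)·0.379^0·0.621^8 = 0.02212
  k=1: C(8,1)·0.379^1·0.621^7 = 0.10799
  k=2: C(8,2)·0.379^2·0.621^6 = 0.23067
  k=3: C(8,3)·0.379^3·0.621^5 = 0.28156
  k=4: C(8,4)·0.379^4·0.621^4 = 0.21479
1 − 0.85712 = 0.14288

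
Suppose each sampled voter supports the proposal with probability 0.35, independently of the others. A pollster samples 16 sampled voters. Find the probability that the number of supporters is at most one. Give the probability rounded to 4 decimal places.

0.0098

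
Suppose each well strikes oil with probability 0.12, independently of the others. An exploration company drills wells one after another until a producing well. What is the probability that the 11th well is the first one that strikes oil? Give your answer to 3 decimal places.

Geometric (trials to first success), p = 0.12.
P(Y = 11) = (1−p)^10 · p = 0.2785 · 0.12 = 0.03342

0.033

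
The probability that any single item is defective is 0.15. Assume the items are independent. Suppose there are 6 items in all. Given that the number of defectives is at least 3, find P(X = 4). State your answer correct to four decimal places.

0.1159

X ~ Binomial(6, 0.15). Want P(X=4 | X≥3) = P(X=4) / P(X≥3).
P(X=4) = C(6,4)·0.15^4·0.85^2 = 0.005486
P(X≥3) = 1 − 0.377150 − 0.399335 − 0.176177 = 0.047339
Ratio = 0.005486 / 0.047339 = 0.115899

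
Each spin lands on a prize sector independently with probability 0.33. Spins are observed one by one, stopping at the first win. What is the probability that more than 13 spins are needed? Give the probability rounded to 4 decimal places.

0.0055

Y = number of spins to the first success; geometric, p = 0.33.
P(Y > 13) = P(first 13 all fail) = (1−p)^13 = 0.005482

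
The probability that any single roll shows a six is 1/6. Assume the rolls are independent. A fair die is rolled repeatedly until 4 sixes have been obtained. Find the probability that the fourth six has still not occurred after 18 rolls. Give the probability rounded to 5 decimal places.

Needing more than 18 rolls ⇔ fewer than 4 successes in the first 18. With X ~ Binomial(18, 0.166667), P(Y > 18) = P(X ≤ 3).
  k=0: C(18,0)·0.166667^0·0.833333^18 = 0.0375610
  k=1: C(18,1)·0.166667^1·0.833333^17 = 0.1352197
  k=2: C(18,2)·0.166667^2·0.833333^16 = 0.2298735
  k=3: C(18,3)·0.166667^3·0.833333^15 = 0.2451984
P(X ≤ 3) = 0.6478528

0.64785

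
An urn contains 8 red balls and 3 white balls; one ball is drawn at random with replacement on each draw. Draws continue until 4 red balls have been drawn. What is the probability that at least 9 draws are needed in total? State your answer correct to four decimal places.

Needing more than 8 draws ⇔ fewer than 4 successes in the first 8. With X ~ Binomial(8, 0.727273), P(Y > 8) = P(X ≤ 3).
  k=0: C(8,0)·0.727273^0·0.272727^8 = 0.000031
  k=1: C(8,1)·0.727273^1·0.272727^7 = 0.000653
  k=2: C(8,2)·0.727273^2·0.272727^6 = 0.006094
  k=3: C(8,3)·0.727273^3·0.272727^5 = 0.032503
P(X ≤ 3) = 0.039281

0.0393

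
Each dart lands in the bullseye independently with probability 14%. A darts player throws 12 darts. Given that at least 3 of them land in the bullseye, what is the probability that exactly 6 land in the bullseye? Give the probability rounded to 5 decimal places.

0.01222

X ~ Binomial(12, 0.14). Want P(X=6 | X≥3) = P(X=6) / P(X≥3).
P(X=6) = C(12,6)·0.14^6·0.86^6 = 0.0028147
P(X≥3) = 1 − 0.1636746 − 0.3197365 − 0.2862757 = 0.2303131
Ratio = 0.0028147 / 0.2303131 = 0.0122212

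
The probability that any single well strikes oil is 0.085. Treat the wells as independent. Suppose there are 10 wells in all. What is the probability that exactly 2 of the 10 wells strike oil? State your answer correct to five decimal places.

0.15974

X ~ Binomial(n=10, p=0.085).
P(X=2) = C(10,2) · p^2 · (1−p)^8
= 45 · 0.007225 · 0.49132 = 0.1597420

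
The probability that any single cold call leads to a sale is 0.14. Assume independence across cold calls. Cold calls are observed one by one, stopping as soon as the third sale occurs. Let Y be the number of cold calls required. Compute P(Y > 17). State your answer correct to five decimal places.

Needing more than 17 cold calls ⇔ fewer than 3 successes in the first 17. With X ~ Binomial(17, 0.14), P(Y > 17) = P(X ≤ 2).
  k=0: C(17,0)·0.14^0·0.86^17 = 0.0769970
  k=1: C(17,1)·0.14^1·0.86^16 = 0.2130847
  k=2: C(17,2)·0.14^2·0.86^15 = 0.2775056
P(X ≤ 2) = 0.5675872

0.56759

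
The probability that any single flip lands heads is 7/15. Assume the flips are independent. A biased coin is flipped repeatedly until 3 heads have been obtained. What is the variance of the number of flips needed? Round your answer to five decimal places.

Y = total flips until the third success; negative binomial with r=3, p=0.466667.
Var(Y) = r(1−p)/p² = 3·0.533333 / 0.466667² = 7.3469388

7.34694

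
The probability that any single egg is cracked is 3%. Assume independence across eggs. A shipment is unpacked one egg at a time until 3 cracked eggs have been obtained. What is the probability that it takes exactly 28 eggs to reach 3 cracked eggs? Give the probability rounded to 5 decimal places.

Y = trial on which the third success occurs; negative binomial, r=3, p=0.03.
P(Y=28) = C(27,2) · p^3 · (1−p)^25
= 351 · 2.7e-05 · 0.46697 = 0.0044255

0.00443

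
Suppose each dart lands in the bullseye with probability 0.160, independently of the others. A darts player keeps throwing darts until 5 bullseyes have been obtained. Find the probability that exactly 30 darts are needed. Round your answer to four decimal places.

Y = trial on which the fifth success occurs; negative binomial, r=5, p=0.16.
P(Y=30) = C(29,4) · p^5 · (1−p)^25
= 23751 · 0.00010486 · 0.012793 = 0.031861

0.0319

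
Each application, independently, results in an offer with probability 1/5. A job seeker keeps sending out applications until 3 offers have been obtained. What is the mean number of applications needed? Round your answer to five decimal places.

15.00000

Y = total applications until the third success; negative binomial with r=3, p=0.20.
E[Y] = r / p = 3 / 0.20 = 15.0000000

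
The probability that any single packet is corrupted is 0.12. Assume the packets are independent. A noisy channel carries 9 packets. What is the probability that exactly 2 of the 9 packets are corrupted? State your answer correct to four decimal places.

X ~ Binomial(n=9, p=0.12).
P(X=2) = C(9,2) · p^2 · (1−p)^7
= 36 · 0.0144 · 0.40868 = 0.211857

0.2119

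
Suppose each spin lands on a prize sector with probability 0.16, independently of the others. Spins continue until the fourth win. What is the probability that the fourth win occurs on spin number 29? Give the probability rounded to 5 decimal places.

Y = trial on which the fourth success occurs; negative binomial, r=4, p=0.16.
P(Y=29) = C(28,3) · p^4 · (1−p)^25
= 3276 · 0.00065536 · 0.012793 = 0.0274667

0.02747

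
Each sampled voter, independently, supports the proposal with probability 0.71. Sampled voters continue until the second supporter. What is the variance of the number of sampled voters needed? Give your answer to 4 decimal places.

Y = total sampled voters until the second success; negative binomial with r=2, p=0.71.
Var(Y) = r(1−p)/p² = 2·0.29 / 0.71² = 1.150565

1.1506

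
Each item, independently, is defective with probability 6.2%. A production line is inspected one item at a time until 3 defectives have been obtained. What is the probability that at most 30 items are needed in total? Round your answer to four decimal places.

Finishing within 30 items ⇔ at least 3 successes in the first 30. With X ~ Binomial(30, 0.062), P(Y ≤ 30) = 1 − P(X ≤ 2).
  k=0: C(30,0)·0.062^0·0.938^30 = 0.146584
  k=1: C(30,1)·0.062^1·0.938^29 = 0.290667
  k=2: C(30,2)·0.062^2·0.938^28 = 0.278581
1 − 0.715832 = 0.284168

0.2842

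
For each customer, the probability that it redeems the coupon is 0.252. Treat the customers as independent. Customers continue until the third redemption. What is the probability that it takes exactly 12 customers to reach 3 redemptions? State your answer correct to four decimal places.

0.0645

Y = trial on which the third success occurs; negative binomial, r=3, p=0.252.
P(Y=12) = C(11,2) · p^3 · (1−p)^9
= 55 · 0.016003 · 0.073302 = 0.064518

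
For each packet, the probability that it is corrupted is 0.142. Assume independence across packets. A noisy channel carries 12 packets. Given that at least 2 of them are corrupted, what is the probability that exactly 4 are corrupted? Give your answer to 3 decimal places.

X ~ Binomial(12, 0.142). Want P(X=4 | X≥2) = P(X=4) / P(X≥2).
P(X=4) = C(12,4)·0.142^4·0.858^8 = 0.05911
P(X≥2) = 1 − 0.15916 − 0.31610 = 0.52473
Ratio = 0.05911 / 0.52473 = 0.11265

0.113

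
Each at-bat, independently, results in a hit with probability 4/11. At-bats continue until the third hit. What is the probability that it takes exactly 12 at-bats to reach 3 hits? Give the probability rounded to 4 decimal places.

Y = trial on which the third success occurs; negative binomial, r=3, p=0.363636.
P(Y=12) = C(11,2) · p^3 · (1−p)^9
= 55 · 0.048084 · 0.017114 = 0.045260

0.0453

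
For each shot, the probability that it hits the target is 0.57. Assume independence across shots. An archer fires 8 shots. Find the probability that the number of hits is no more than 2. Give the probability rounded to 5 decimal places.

X ~ Binomial(8, 0.57); P(X ≤ 2) = Σ C(8,k) p^k (1−p)^(8−k) over k:
  k=0: C(8,0)·0.57^0·0.43^8 = 0.0011688
  k=1: C(8,1)·0.57^1·0.43^7 = 0.0123949
  k=2: C(8,2)·0.57^2·0.43^6 = 0.0575067
Total = 0.0710705

0.07107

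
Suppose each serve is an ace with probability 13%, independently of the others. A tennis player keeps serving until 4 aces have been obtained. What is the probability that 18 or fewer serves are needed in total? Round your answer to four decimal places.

Finishing within 18 serves ⇔ at least 4 successes in the first 18. With X ~ Binomial(18, 0.13), P(Y ≤ 18) = 1 − P(X ≤ 3).
  k=0: C(18,0)·0.13^0·0.87^18 = 0.081535
  k=1: C(18,1)·0.13^1·0.87^17 = 0.219302
  k=2: C(18,2)·0.13^2·0.87^16 = 0.278539
  k=3: C(18,3)·0.13^3·0.87^15 = 0.221978
1 − 0.801354 = 0.198646

0.1986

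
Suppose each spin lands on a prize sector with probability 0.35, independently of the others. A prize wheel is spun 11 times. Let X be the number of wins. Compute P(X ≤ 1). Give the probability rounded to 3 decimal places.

0.061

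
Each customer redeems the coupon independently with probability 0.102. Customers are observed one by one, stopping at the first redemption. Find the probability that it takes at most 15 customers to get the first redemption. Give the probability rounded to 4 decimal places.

0.8009

Y = number of customers to the first success; geometric, p = 0.102.
P(Y ≤ 15) = 1 − (1−p)^15 = 1 − 0.199134 = 0.800866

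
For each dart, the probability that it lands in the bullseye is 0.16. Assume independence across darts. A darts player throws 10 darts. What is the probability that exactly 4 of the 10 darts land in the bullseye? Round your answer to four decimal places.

0.0483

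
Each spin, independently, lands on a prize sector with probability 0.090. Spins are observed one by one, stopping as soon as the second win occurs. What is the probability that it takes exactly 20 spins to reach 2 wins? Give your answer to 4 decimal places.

0.0282

Y = trial on which the second success occurs; negative binomial, r=2, p=0.09.
P(Y=20) = C(19,1) · p^2 · (1−p)^18
= 19 · 0.0081 · 0.18312 = 0.028183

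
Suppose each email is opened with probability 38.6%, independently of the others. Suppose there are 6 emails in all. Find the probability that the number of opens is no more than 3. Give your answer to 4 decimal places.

0.8396

X ~ Binomial(6, 0.386); P(X ≤ 3) = Σ C(6,k) p^k (1−p)^(6−k) over k:
  k=0: C(6,0)·0.386^0·0.614^6 = 0.053581
  k=1: C(6,1)·0.386^1·0.614^5 = 0.202107
  k=2: C(6,2)·0.386^2·0.614^4 = 0.317643
  k=3: C(6,3)·0.386^3·0.614^3 = 0.266255
Total = 0.839585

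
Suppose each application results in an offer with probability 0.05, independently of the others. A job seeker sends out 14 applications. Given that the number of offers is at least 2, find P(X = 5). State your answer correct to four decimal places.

0.0026

X ~ Binomial(14, 0.05). Want P(X=5 | X≥2) = P(X=5) / P(X≥2).
P(X=5) = C(14,5)·0.05^5·0.95^9 = 0.000394
P(X≥2) = 1 − 0.487675 − 0.359339 = 0.152986
Ratio = 0.000394 / 0.152986 = 0.002577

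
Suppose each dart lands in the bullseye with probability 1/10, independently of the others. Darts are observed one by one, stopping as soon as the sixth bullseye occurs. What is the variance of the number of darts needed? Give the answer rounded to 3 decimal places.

540.000

Y = total darts until the sixth success; negative binomial with r=6, p=0.10.
Var(Y) = r(1−p)/p² = 6·0.90 / 0.10² = 540.00000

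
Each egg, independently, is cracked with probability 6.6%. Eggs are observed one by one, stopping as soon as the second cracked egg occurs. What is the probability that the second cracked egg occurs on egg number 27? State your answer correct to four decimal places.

Y = trial on which the second success occurs; negative binomial, r=2, p=0.066.
P(Y=27) = C(26,1) · p^2 · (1−p)^25
= 26 · 0.004356 · 0.18141 = 0.020546

0.0205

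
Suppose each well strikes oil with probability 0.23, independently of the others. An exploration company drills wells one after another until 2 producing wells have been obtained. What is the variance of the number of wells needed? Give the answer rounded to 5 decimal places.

Y = total wells until the second success; negative binomial with r=2, p=0.23.
Var(Y) = r(1−p)/p² = 2·0.77 / 0.23² = 29.1115312

29.11153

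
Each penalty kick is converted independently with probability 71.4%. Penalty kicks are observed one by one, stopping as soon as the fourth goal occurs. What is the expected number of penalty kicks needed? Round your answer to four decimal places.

Y = total penalty kicks until the fourth success; negative binomial with r=4, p=0.714.
E[Y] = r / p = 4 / 0.714 = 5.602241

5.6022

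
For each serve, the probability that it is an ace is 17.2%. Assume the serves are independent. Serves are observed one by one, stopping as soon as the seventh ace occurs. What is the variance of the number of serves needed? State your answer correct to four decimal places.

195.9167

Y = total serves until the seventh success; negative binomial with r=7, p=0.172.
Var(Y) = r(1−p)/p² = 7·0.828 / 0.172² = 195.916712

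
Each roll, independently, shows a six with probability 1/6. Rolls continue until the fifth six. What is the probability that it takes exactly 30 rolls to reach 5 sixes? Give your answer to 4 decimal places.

0.0320

Y = trial on which the fifth success occurs; negative binomial, r=5, p=0.166667.
P(Y=30) = C(29,4) · p^5 · (1−p)^25
= 23751 · 0.0001286 · 0.010483 = 0.032018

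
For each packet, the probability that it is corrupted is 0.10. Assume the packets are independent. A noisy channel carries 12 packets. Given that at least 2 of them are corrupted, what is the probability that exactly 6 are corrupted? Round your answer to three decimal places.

X ~ Binomial(12, 0.10). Want P(X=6 | X≥2) = P(X=6) / P(X≥2).
P(X=6) = C(12,6)·0.10^6·0.90^6 = 0.00049
P(X≥2) = 1 − 0.28243 − 0.37657 = 0.34100
Ratio = 0.00049 / 0.34100 = 0.00144

0.001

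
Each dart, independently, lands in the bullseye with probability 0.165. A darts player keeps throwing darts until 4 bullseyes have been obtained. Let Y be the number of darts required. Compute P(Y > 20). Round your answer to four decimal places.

Needing more than 20 darts ⇔ fewer than 4 successes in the first 20. With X ~ Binomial(20, 0.165), P(Y > 20) = P(X ≤ 3).
  k=0: C(20,0)·0.165^0·0.835^20 = 0.027147
  k=1: C(20,1)·0.165^1·0.835^19 = 0.107289
  k=2: C(20,2)·0.165^2·0.835^18 = 0.201409
  k=3: C(20,3)·0.165^3·0.835^17 = 0.238796
P(X ≤ 3) = 0.574641

0.5746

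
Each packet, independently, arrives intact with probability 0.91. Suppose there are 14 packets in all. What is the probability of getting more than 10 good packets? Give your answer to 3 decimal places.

0.969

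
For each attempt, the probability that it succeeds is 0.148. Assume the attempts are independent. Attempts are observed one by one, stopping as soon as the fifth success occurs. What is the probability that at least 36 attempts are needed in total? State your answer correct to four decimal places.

Needing more than 35 attempts ⇔ fewer than 5 successes in the first 35. With X ~ Binomial(35, 0.148), P(Y > 35) = P(X ≤ 4).
  k=0: C(35,0)·0.148^0·0.852^35 = 0.003676
  k=1: C(35,1)·0.148^1·0.852^34 = 0.022350
  k=2: C(35,2)·0.148^2·0.852^33 = 0.066000
  k=3: C(35,3)·0.148^3·0.852^32 = 0.126114
  k=4: C(35,4)·0.148^4·0.852^31 = 0.175256
P(X ≤ 4) = 0.393396

0.3934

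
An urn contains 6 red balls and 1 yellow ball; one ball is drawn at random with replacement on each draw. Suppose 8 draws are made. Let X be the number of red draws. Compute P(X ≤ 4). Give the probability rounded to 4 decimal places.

X ~ Binomial(8, 0.857143); P(X ≤ 4) = Σ C(8,k) p^k (1−p)^(8−k) over k:
  k=0: C(8,0)·0.857143^0·0.142857^8 = 0.000000
  k=1: C(8,1)·0.857143^1·0.142857^7 = 0.000008
  k=2: C(8,2)·0.857143^2·0.142857^6 = 0.000175
  k=3: C(8,3)·0.857143^3·0.142857^5 = 0.002098
  k=4: C(8,4)·0.857143^4·0.142857^4 = 0.015737
Total = 0.018018

0.0180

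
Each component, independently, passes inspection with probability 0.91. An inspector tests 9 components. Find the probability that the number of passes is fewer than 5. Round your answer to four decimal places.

0.0005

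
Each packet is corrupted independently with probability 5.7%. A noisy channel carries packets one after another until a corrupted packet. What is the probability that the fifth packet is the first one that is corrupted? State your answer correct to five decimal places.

Geometric (trials to first success), p = 0.057.
P(Y = 5) = (1−p)^4 · p = 0.79076 · 0.057 = 0.0450735

0.04507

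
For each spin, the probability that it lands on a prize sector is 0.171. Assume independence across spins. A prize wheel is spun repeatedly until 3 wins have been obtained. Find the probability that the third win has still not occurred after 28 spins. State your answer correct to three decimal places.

0.120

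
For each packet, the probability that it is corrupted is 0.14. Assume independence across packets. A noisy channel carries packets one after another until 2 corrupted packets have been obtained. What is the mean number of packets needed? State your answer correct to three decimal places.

Y = total packets until the second success; negative binomial with r=2, p=0.14.
E[Y] = r / p = 2 / 0.14 = 14.28571

14.286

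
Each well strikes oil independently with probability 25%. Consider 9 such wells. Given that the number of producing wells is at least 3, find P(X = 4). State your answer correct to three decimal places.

X ~ Binomial(9, 0.25). Want P(X=4 | X≥3) = P(X=4) / P(X≥3).
P(X=4) = C(9,4)·0.25^4·0.75^5 = 0.11680
P(X≥3) = 1 − 0.07508 − 0.22525 − 0.30034 = 0.39932
Ratio = 0.11680 / 0.39932 = 0.29249

0.292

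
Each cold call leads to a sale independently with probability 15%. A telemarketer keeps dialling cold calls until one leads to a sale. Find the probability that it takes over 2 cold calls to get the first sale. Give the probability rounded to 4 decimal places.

Y = number of cold calls to the first success; geometric, p = 0.15.
P(Y > 2) = P(first 2 all fail) = (1−p)^2 = 0.722500

0.7225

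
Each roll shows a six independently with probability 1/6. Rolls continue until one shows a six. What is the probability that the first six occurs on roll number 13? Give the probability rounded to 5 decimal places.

Geometric (trials to first success), p = 0.166667.
P(Y = 13) = (1−p)^12 · p = 0.11216 · 0.166667 = 0.0186928

0.01869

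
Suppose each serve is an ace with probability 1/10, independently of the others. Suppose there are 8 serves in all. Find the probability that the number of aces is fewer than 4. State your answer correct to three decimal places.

0.995

X ~ Binomial(8, 0.10); P(X ≤ 3) = Σ C(8,k) p^k (1−p)^(8−k) over k:
  k=0: C(8,0)·0.10^0·0.90^8 = 0.43047
  k=1: C(8,1)·0.10^1·0.90^7 = 0.38264
  k=2: C(8,2)·0.10^2·0.90^6 = 0.14880
  k=3: C(8,3)·0.10^3·0.90^5 = 0.03307
Total = 0.99498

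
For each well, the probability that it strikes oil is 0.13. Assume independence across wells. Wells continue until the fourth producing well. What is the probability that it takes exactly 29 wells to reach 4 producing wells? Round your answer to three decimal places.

0.029

Y = trial on which the fourth success occurs; negative binomial, r=4, p=0.13.
P(Y=29) = C(28,3) · p^4 · (1−p)^25
= 3276 · 0.00028561 · 0.03076 = 0.02878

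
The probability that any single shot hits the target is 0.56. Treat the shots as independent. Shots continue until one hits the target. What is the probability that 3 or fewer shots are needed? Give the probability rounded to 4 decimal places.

0.9148

Y = number of shots to the first success; geometric, p = 0.56.
P(Y ≤ 3) = 1 − (1−p)^3 = 1 − 0.085184 = 0.914816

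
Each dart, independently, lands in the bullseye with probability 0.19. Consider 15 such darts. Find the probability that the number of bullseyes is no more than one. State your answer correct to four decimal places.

X ~ Binomial(15, 0.19); P(X ≤ 1) = Σ C(15,k) p^k (1−p)^(15−k) over k:
  k=0: C(15,0)·0.19^0·0.81^15 = 0.042391
  k=1: C(15,1)·0.19^1·0.81^14 = 0.149154
Total = 0.191545

0.1915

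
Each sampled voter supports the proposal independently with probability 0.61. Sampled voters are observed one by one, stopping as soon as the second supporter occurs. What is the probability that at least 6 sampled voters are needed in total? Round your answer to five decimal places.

0.07958

Needing more than 5 sampled voters ⇔ fewer than 2 successes in the first 5. With X ~ Binomial(5, 0.61), P(Y > 5) = P(X ≤ 1).
  k=0: C(5,0)·0.61^0·0.39^5 = 0.0090224
  k=1: C(5,1)·0.61^1·0.39^4 = 0.0705600
P(X ≤ 1) = 0.0795824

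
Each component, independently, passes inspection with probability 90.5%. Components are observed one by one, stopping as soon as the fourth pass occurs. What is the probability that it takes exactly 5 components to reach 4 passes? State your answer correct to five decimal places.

Y = trial on which the fourth success occurs; negative binomial, r=4, p=0.905.
P(Y=5) = C(4,3) · p^4 · (1−p)^1
= 4 · 0.6708 · 0.095 = 0.2549047

0.25490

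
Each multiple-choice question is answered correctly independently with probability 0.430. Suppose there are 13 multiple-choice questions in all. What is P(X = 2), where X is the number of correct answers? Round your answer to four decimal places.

X ~ Binomial(n=13, p=0.43).
P(X=2) = C(13,2) · p^2 · (1−p)^11
= 78 · 0.1849 · 0.0020636 = 0.029762

0.0298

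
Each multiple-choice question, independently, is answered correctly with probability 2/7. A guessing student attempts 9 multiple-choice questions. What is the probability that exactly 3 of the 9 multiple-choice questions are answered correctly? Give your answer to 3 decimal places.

X ~ Binomial(n=9, p=0.285714).
P(X=3) = C(9,3) · p^3 · (1−p)^6
= 84 · 0.023324 · 0.13281 = 0.26020

0.260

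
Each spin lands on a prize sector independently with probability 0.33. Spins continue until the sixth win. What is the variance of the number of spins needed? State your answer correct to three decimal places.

36.915

Y = total spins until the sixth success; negative binomial with r=6, p=0.33.
Var(Y) = r(1−p)/p² = 6·0.67 / 0.33² = 36.91460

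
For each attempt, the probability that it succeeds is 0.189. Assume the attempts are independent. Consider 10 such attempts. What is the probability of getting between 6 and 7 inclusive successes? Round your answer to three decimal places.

X ~ Binomial(10, 0.189); P(6 ≤ X ≤ 7) = Σ C(10,k) p^k (1−p)^(10−k) over k:
  k=6: C(10,6)·0.189^6·0.811^4 = 0.00414
  k=7: C(10,7)·0.189^7·0.811^3 = 0.00055
Total = 0.00469

0.005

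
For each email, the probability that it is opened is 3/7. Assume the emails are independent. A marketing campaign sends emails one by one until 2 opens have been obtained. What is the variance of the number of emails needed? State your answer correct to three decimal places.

6.222

Y = total emails until the second success; negative binomial with r=2, p=0.428571.
Var(Y) = r(1−p)/p² = 2·0.571429 / 0.428571² = 6.22222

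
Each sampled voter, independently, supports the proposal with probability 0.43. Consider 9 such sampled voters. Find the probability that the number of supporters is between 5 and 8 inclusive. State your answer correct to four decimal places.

0.3317

X ~ Binomial(9, 0.43); P(5 ≤ X ≤ 8) = Σ C(9,k) p^k (1−p)^(9−k) over k:
  k=5: C(9,5)·0.43^5·0.57^4 = 0.195529
  k=6: C(9,6)·0.43^6·0.57^3 = 0.098336
  k=7: C(9,7)·0.43^7·0.57^2 = 0.031793
  k=8: C(9,8)·0.43^8·0.57^1 = 0.005996
Total = 0.331655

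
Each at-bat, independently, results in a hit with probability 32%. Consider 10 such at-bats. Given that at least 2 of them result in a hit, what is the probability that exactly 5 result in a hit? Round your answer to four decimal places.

0.1398

X ~ Binomial(10, 0.32). Want P(X=5 | X≥2) = P(X=5) / P(X≥2).
P(X=5) = C(10,5)·0.32^5·0.68^5 = 0.122941
P(X≥2) = 1 − 0.021139 − 0.099479 = 0.879382
Ratio = 0.122941 / 0.879382 = 0.139803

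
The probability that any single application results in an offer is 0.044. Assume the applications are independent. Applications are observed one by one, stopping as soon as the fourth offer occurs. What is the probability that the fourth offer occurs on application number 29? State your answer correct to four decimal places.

0.0040

Y = trial on which the fourth success occurs; negative binomial, r=4, p=0.044.
P(Y=29) = C(28,3) · p^4 · (1−p)^25
= 3276 · 3.7481e-06 · 0.32467 = 0.003987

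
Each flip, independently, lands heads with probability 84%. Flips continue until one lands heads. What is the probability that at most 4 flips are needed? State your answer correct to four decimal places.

0.9993

Y = number of flips to the first success; geometric, p = 0.84.
P(Y ≤ 4) = 1 − (1−p)^4 = 1 − 0.000655 = 0.999345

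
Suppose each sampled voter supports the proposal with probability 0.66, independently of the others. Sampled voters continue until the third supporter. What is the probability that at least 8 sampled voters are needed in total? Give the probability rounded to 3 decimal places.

Needing more than 7 sampled voters ⇔ fewer than 3 successes in the first 7. With X ~ Binomial(7, 0.66), P(Y > 7) = P(X ≤ 2).
  k=0: C(7,0)·0.66^0·0.34^7 = 0.00053
  k=1: C(7,1)·0.66^1·0.34^6 = 0.00714
  k=2: C(7,2)·0.66^2·0.34^5 = 0.04156
P(X ≤ 2) = 0.04922

0.049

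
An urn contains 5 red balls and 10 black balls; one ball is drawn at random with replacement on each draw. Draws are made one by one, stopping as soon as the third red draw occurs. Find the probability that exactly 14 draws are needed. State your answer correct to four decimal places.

Y = trial on which the third success occurs; negative binomial, r=3, p=0.333333.
P(Y=14) = C(13,2) · p^3 · (1−p)^11
= 78 · 0.037037 · 0.011561 = 0.033399

0.0334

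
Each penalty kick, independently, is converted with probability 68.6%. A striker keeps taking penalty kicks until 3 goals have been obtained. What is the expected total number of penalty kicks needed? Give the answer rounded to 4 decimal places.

4.3732

Y = total penalty kicks until the third success; negative binomial with r=3, p=0.686.
E[Y] = r / p = 3 / 0.686 = 4.373178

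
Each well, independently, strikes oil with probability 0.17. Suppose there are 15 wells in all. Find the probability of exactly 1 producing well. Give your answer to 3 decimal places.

0.188

X ~ Binomial(n=15, p=0.17).
P(X=1) = C(15,1) · p^1 · (1−p)^14
= 15 · 0.17 · 0.073637 = 0.18777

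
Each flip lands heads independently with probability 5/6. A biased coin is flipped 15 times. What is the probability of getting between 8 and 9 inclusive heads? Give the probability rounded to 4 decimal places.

0.0261

X ~ Binomial(15, 0.833333); P(8 ≤ X ≤ 9) = Σ C(15,k) p^k (1−p)^(15−k) over k:
  k=8: C(15,8)·0.833333^8·0.166667^7 = 0.005346
  k=9: C(15,9)·0.833333^9·0.166667^6 = 0.020791
Total = 0.026137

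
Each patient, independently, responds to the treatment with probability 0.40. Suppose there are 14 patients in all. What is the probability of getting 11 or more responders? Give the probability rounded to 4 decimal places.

0.0039

X ~ Binomial(14, 0.40); P(X ≥ 11) = Σ C(14,k) p^k (1−p)^(14−k) over k:
  k=11: C(14,11)·0.40^11·0.60^3 = 0.003298
  k=12: C(14,12)·0.40^12·0.60^2 = 0.000550
  k=13: C(14,13)·0.40^13·0.60^1 = 0.000056
  k=14: C(14,14)·0.40^14·0.60^0 = 0.000003
Total = 0.003906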